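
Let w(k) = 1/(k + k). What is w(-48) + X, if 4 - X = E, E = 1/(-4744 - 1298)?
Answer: 385697/96672 ≈ 3.9897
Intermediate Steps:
w(k) = 1/(2*k)
E = -1/6042 (E = 1/(-6042) = -1/6042 ≈ -0.00016551)
X = 24169/6042 (X = 4 - 1*(-1/6042) = 4 + 1/6042 = 24169/6042 ≈ 4.0002)
w(-48) + X = (1/2)/(-48) + 24169/6042 = (1/2)*(-1/48) + 24169/6042 = -1/96 + 24169/6042 = 385697/96672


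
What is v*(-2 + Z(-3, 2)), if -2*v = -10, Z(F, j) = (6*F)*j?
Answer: -190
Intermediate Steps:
Z(F, j) = 6*F*j
v = 5 (v = -½*(-10) = 5)
v*(-2 + Z(-3, 2)) = 5*(-2 + 6*(-3)*2) = 5*(-2 - 36) = 5*(-38) = -190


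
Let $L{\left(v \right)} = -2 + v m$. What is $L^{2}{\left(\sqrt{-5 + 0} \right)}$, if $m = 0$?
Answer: $4$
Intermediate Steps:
$L{\left(v \right)} = -2$ ($L{\left(v \right)} = -2 + v 0 = -2 + 0 = -2$)
$L^{2}{\left(\sqrt{-5 + 0} \right)} = \left(-2\right)^{2} = 4$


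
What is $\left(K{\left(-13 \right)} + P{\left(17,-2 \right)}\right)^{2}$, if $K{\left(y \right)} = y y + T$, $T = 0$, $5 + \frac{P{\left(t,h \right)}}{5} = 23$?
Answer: $67081$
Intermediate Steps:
$P{\left(t,h \right)} = 90$ ($P{\left(t,h \right)} = -25 + 5 \cdot 23 = -25 + 115 = 90$)
$K{\left(y \right)} = y^{2}$ ($K{\left(y \right)} = y y + 0 = y^{2} + 0 = y^{2}$)
$\left(K{\left(-13 \right)} + P{\left(17,-2 \right)}\right)^{2} = \left(\left(-13\right)^{2} + 90\right)^{2} = \left(169 + 90\right)^{2} = 259^{2} = 67081$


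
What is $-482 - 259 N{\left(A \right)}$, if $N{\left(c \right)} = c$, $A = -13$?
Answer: $2885$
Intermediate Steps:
$-482 - 259 N{\left(A \right)} = -482 - -3367 = -482 + 3367 = 2885$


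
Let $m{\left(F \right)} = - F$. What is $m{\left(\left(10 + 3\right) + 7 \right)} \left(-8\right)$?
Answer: $160$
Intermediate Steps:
$m{\left(\left(10 + 3\right) + 7 \right)} \left(-8\right) = - (\left(10 + 3\right) + 7) \left(-8\right) = - (13 + 7) \left(-8\right) = \left(-1\right) 20 \left(-8\right) = \left(-20\right) \left(-8\right) = 160$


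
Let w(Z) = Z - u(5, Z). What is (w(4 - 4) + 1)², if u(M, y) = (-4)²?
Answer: 225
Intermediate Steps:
u(M, y) = 16
w(Z) = -16 + Z (w(Z) = Z - 1*16 = Z - 16 = -16 + Z)
(w(4 - 4) + 1)² = ((-16 + (4 - 4)) + 1)² = ((-16 + 0) + 1)² = (-16 + 1)² = (-15)² = 225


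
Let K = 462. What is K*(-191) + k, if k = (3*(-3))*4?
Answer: -88278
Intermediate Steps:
k = -36 (k = -9*4 = -36)
K*(-191) + k = 462*(-191) - 36 = -88242 - 36 = -88278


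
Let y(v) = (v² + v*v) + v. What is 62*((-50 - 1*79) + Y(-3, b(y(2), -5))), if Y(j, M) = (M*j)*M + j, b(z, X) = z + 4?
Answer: -44640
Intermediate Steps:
y(v) = v + 2*v² (y(v) = (v² + v²) + v = 2*v² + v = v + 2*v²)
b(z, X) = 4 + z
Y(j, M) = j + j*M² (Y(j, M) = j*M² + j = j + j*M²)
62*((-50 - 1*79) + Y(-3, b(y(2), -5))) = 62*((-50 - 1*79) - 3*(1 + (4 + 2*(1 + 2*2))²)) = 62*((-50 - 79) - 3*(1 + (4 + 2*(1 + 4))²)) = 62*(-129 - 3*(1 + (4 + 2*5)²)) = 62*(-129 - 3*(1 + (4 + 10)²)) = 62*(-129 - 3*(1 + 14²)) = 62*(-129 - 3*(1 + 196)) = 62*(-129 - 3*197) = 62*(-129 - 591) = 62*(-720) = -44640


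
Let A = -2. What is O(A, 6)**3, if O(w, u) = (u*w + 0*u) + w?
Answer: -2744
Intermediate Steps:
O(w, u) = w + u*w (O(w, u) = (u*w + 0) + w = u*w + w = w + u*w)
O(A, 6)**3 = (-2*(1 + 6))**3 = (-2*7)**3 = (-14)**3 = -2744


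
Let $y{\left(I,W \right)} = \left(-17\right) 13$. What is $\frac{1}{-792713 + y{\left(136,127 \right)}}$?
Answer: $- \frac{1}{792934} \approx -1.2611 \cdot 10^{-6}$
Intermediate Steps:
$y{\left(I,W \right)} = -221$
$\frac{1}{-792713 + y{\left(136,127 \right)}} = \frac{1}{-792713 - 221} = \frac{1}{-792934} = - \frac{1}{792934}$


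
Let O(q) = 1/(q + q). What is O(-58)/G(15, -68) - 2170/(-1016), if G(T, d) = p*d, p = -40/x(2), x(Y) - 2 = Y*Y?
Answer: 42792019/20035520 ≈ 2.1358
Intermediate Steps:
x(Y) = 2 + Y² (x(Y) = 2 + Y*Y = 2 + Y²)
p = -20/3 (p = -40/(2 + 2²) = -40/(2 + 4) = -40/6 = -40*⅙ = -20/3 ≈ -6.6667)
G(T, d) = -20*d/3
O(q) = 1/(2*q)
O(-58)/G(15, -68) - 2170/(-1016) = ((½)/(-58))/((-20/3*(-68))) - 2170/(-1016) = ((½)*(-1/58))/(1360/3) - 2170*(-1/1016) = -1/116*3/1360 + 1085/508 = -3/157760 + 1085/508 = 42792019/20035520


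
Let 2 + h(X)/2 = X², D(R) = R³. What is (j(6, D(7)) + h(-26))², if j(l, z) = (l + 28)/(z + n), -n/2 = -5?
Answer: 226459870884/124609 ≈ 1.8174e+6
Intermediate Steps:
n = 10 (n = -2*(-5) = 10)
h(X) = -4 + 2*X²
j(l, z) = (28 + l)/(10 + z) (j(l, z) = (l + 28)/(z + 10) = (28 + l)/(10 + z))
(j(6, D(7)) + h(-26))² = ((28 + 6)/(10 + 7³) + (-4 + 2*(-26)²))² = (34/(10 + 343) + (-4 + 2*676))² = (34/353 + (-4 + 1352))² = ((1/353)*34 + 1348)² = (34/353 + 1348)² = (475878/353)² = 226459870884/124609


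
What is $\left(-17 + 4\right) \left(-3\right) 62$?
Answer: $2418$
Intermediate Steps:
$\left(-17 + 4\right) \left(-3\right) 62 = \left(-13\right) \left(-3\right) 62 = 39 \cdot 62 = 2418$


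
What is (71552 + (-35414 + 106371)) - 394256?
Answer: -251747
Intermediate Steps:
(71552 + (-35414 + 106371)) - 394256 = (71552 + 70957) - 394256 = 142509 - 394256 = -251747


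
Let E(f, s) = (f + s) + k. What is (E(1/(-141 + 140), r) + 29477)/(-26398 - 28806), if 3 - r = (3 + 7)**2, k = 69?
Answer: -7362/13801 ≈ -0.53344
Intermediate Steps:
r = -97 (r = 3 - (3 + 7)**2 = 3 - 1*10**2 = 3 - 1*100 = 3 - 100 = -97)
E(f, s) = 69 + f + s (E(f, s) = (f + s) + 69 = 69 + f + s)
(E(1/(-141 + 140), r) + 29477)/(-26398 - 28806) = ((69 + 1/(-141 + 140) - 97) + 29477)/(-26398 - 28806) = ((69 + 1/(-1) - 97) + 29477)/(-55204) = ((69 - 1 - 97) + 29477)*(-1/55204) = (-29 + 29477)*(-1/55204) = 29448*(-1/55204) = -7362/13801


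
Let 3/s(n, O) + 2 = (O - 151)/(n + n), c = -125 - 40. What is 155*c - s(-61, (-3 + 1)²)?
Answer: -2480409/97 ≈ -25571.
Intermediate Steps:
c = -165
s(n, O) = 3/(-2 + (-151 + O)/(2*n)) (s(n, O) = 3/(-2 + (O - 151)/(n + n)) = 3/(-2 + (-151 + O)/((2*n))) = 3/(-2 + (-151 + O)*(1/(2*n))) = 3/(-2 + (-151 + O)/(2*n)))
155*c - s(-61, (-3 + 1)²) = 155*(-165) - (-6)*(-61)/(151 - (-3 + 1)² + 4*(-61)) = -25575 - (-6)*(-61)/(151 - 1*(-2)² - 244) = -25575 - (-6)*(-61)/(151 - 1*4 - 244) = -25575 - (-6)*(-61)/(151 - 4 - 244) = -25575 - (-6)*(-61)/(-97) = -25575 - (-6)*(-61)*(-1)/97 = -25575 - 1*(-366/97) = -25575 + 366/97 = -2480409/97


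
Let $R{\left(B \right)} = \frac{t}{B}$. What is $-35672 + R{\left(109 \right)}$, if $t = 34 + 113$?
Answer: $- \frac{3888101}{109} \approx -35671.0$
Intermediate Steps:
$t = 147$
$R{\left(B \right)} = \frac{147}{B}$
$-35672 + R{\left(109 \right)} = -35672 + \frac{147}{109} = - \frac{3888101}{109}$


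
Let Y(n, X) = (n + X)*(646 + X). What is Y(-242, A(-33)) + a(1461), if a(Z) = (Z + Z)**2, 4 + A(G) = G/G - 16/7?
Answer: 410602581/49 ≈ 8.3796e+6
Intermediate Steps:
A(G) = -37/7 (A(G) = -4 + (G/G - 16/7) = -4 + (1 - 16*1/7) = -4 + (1 - 16/7) = -4 - 9/7 = -37/7)
Y(n, X) = (646 + X)*(X + n) (Y(n, X) = (X + n)*(646 + X) = (646 + X)*(X + n))
a(Z) = 4*Z**2 (a(Z) = (2*Z)**2 = 4*Z**2)
Y(-242, A(-33)) + a(1461) = ((-37/7)**2 + 646*(-37/7) + 646*(-242) - 37/7*(-242)) + 4*1461**2 = (1369/49 - 23902/7 - 156332 + 8954/7) + 4*2134521 = -7763535/49 + 8538084 = 410602581/49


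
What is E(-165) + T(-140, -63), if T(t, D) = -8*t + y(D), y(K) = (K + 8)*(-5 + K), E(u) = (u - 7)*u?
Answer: 33240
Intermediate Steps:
E(u) = u*(-7 + u) (E(u) = (-7 + u)*u = u*(-7 + u))
y(K) = (-5 + K)*(8 + K) (y(K) = (8 + K)*(-5 + K) = (-5 + K)*(8 + K))
T(t, D) = -40 + D² - 8*t + 3*D (T(t, D) = -8*t + (-40 + D² + 3*D) = -40 + D² - 8*t + 3*D)
E(-165) + T(-140, -63) = -165*(-7 - 165) + (-40 + (-63)² - 8*(-140) + 3*(-63)) = -165*(-172) + (-40 + 3969 + 1120 - 189) = 28380 + 4860 = 33240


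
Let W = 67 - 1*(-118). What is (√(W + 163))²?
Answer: 348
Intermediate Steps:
W = 185 (W = 67 + 118 = 185)
(√(W + 163))² = (√(185 + 163))² = (√348)² = (2*√87)² = 348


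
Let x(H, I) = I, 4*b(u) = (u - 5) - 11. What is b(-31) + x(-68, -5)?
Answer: -67/4 ≈ -16.750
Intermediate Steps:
b(u) = -4 + u/4 (b(u) = ((u - 5) - 11)/4 = ((-5 + u) - 11)/4 = (-16 + u)/4 = -4 + u/4)
b(-31) + x(-68, -5) = (-4 + (¼)*(-31)) - 5 = (-4 - 31/4) - 5 = -47/4 - 5 = -67/4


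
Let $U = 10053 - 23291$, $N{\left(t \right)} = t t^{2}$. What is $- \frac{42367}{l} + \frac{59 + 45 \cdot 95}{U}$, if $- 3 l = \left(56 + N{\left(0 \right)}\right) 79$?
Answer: $\frac{831694711}{29282456} \approx 28.402$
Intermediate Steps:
$N{\left(t \right)} = t^{3}$
$U = -13238$
$l = - \frac{4424}{3}$ ($l = - \frac{\left(56 + 0^{3}\right) 79}{3} = - \frac{\left(56 + 0\right) 79}{3} = - \frac{56 \cdot 79}{3} = \left(- \frac{1}{3}\right) 4424 = - \frac{4424}{3} \approx -1474.7$)
$- \frac{42367}{l} + \frac{59 + 45 \cdot 95}{U} = - \frac{42367}{- \frac{4424}{3}} + \frac{59 + 45 \cdot 95}{-13238} = \left(-42367\right) \left(- \frac{3}{4424}\right) + \left(59 + 4275\right) \left(- \frac{1}{13238}\right) = \frac{127101}{4424} + 4334 \left(- \frac{1}{13238}\right) = \frac{127101}{4424} - \frac{2167}{6619} = \frac{831694711}{29282456}$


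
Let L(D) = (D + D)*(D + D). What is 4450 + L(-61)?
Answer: 19334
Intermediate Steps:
L(D) = 4*D² (L(D) = (2*D)*(2*D) = 4*D²)
4450 + L(-61) = 4450 + 4*(-61)² = 4450 + 4*3721 = 4450 + 14884 = 19334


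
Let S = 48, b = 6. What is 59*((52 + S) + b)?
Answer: 6254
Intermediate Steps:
59*((52 + S) + b) = 59*((52 + 48) + 6) = 59*(100 + 6) = 59*106 = 6254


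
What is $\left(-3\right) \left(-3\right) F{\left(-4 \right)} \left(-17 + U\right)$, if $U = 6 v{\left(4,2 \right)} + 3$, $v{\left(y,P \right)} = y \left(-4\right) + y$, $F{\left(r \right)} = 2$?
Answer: $-1548$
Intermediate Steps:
$v{\left(y,P \right)} = - 3 y$ ($v{\left(y,P \right)} = - 4 y + y = - 3 y$)
$U = -69$ ($U = 6 \left(\left(-3\right) 4\right) + 3 = 6 \left(-12\right) + 3 = -72 + 3 = -69$)
$\left(-3\right) \left(-3\right) F{\left(-4 \right)} \left(-17 + U\right) = \left(-3\right) \left(-3\right) 2 \left(-17 - 69\right) = 9 \cdot 2 \left(-86\right) = 18 \left(-86\right) = -1548$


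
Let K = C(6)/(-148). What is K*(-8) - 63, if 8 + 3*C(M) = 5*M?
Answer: -6949/111 ≈ -62.604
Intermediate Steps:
C(M) = -8/3 + 5*M/3 (C(M) = -8/3 + (5*M)/3 = -8/3 + 5*M/3)
K = -11/222 (K = (-8/3 + (5/3)*6)/(-148) = (-8/3 + 10)*(-1/148) = (22/3)*(-1/148) = -11/222 ≈ -0.049550)
K*(-8) - 63 = -11/222*(-8) - 63 = 44/111 - 63 = -6949/111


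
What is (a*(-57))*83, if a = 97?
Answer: -458907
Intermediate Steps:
(a*(-57))*83 = (97*(-57))*83 = -5529*83 = -458907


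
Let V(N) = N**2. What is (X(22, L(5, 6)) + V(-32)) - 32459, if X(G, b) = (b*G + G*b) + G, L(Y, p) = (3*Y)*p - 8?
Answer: -27805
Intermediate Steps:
L(Y, p) = -8 + 3*Y*p (L(Y, p) = 3*Y*p - 8 = -8 + 3*Y*p)
X(G, b) = G + 2*G*b (X(G, b) = (G*b + G*b) + G = 2*G*b + G = G + 2*G*b)
(X(22, L(5, 6)) + V(-32)) - 32459 = (22*(1 + 2*(-8 + 3*5*6)) + (-32)**2) - 32459 = (22*(1 + 2*(-8 + 90)) + 1024) - 32459 = (22*(1 + 2*82) + 1024) - 32459 = (22*(1 + 164) + 1024) - 32459 = (22*165 + 1024) - 32459 = (3630 + 1024) - 32459 = 4654 - 32459 = -27805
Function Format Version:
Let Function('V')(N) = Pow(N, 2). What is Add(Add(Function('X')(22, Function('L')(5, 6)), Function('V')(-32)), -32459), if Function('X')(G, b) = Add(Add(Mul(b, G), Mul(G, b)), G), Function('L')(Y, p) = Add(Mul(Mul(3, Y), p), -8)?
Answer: -27805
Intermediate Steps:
Function('L')(Y, p) = Add(-8, Mul(3, Y, p)) (Function('L')(Y, p) = Add(Mul(3, Y, p), -8) = Add(-8, Mul(3, Y, p)))
Function('X')(G, b) = Add(G, Mul(2, G, b)) (Function('X')(G, b) = Add(Add(Mul(G, b), Mul(G, b)), G) = Add(Mul(2, G, b), G) = Add(G, Mul(2, G, b)))
Add(Add(Function('X')(22, Function('L')(5, 6)), Function('V')(-32)), -32459) = Add(Add(Mul(22, Add(1, Mul(2, Add(-8, Mul(3, 5, 6))))), Pow(-32, 2)), -32459) = Add(Add(Mul(22, Add(1, Mul(2, Add(-8, 90)))), 1024), -32459) = Add(Add(Mul(22, Add(1, Mul(2, 82))), 1024), -32459) = Add(Add(Mul(22, Add(1, 164)), 1024), -32459) = Add(Add(Mul(22, 165), 1024), -32459) = Add(Add(3630, 1024), -32459) = Add(4654, -32459) = -27805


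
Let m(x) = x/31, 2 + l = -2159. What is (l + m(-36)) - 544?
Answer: -83891/31 ≈ -2706.2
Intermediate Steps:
l = -2161 (l = -2 - 2159 = -2161)
m(x) = x/31 (m(x) = x*(1/31) = x/31)
(l + m(-36)) - 544 = (-2161 + (1/31)*(-36)) - 544 = (-2161 - 36/31) - 544 = -67027/31 - 544 = -83891/31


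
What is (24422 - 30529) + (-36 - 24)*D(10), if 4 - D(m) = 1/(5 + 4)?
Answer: -19021/3 ≈ -6340.3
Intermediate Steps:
D(m) = 35/9 (D(m) = 4 - 1/(5 + 4) = 4 - 1/9 = 4 - 1*⅑ = 4 - ⅑ = 35/9)
(24422 - 30529) + (-36 - 24)*D(10) = (24422 - 30529) + (-36 - 24)*(35/9) = -6107 - 60*35/9 = -6107 - 700/3 = -19021/3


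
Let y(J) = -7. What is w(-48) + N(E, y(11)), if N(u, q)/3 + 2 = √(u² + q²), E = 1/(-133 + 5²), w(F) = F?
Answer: -54 + √571537/36 ≈ -33.000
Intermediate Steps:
E = -1/108 (E = 1/(-133 + 25) = 1/(-108) = -1/108 ≈ -0.0092593)
N(u, q) = -6 + 3*√(q² + u²) (N(u, q) = -6 + 3*√(u² + q²) = -6 + 3*√(q² + u²))
w(-48) + N(E, y(11)) = -48 + (-6 + 3*√((-7)² + (-1/108)²)) = -48 + (-6 + 3*√(49 + 1/11664)) = -48 + (-6 + 3*√(571537/11664)) = -48 + (-6 + 3*(√571537/108)) = -48 + (-6 + √571537/36) = -54 + √571537/36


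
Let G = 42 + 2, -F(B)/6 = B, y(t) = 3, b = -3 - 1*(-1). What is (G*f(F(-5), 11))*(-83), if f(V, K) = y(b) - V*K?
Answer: 1194204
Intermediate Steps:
b = -2 (b = -3 + 1 = -2)
F(B) = -6*B
G = 44
f(V, K) = 3 - K*V (f(V, K) = 3 - V*K = 3 - K*V)
(G*f(F(-5), 11))*(-83) = (44*(3 - 1*11*(-6*(-5))))*(-83) = (44*(3 - 1*11*30))*(-83) = (44*(3 - 330))*(-83) = (44*(-327))*(-83) = -14388*(-83) = 1194204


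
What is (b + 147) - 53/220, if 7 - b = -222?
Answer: 82667/220 ≈ 375.76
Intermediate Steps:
b = 229 (b = 7 - 1*(-222) = 7 + 222 = 229)
(b + 147) - 53/220 = (229 + 147) - 53/220 = 376 - 53*1/220 = 376 - 53/220 = 82667/220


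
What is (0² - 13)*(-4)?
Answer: 52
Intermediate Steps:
(0² - 13)*(-4) = (0 - 13)*(-4) = -13*(-4) = 52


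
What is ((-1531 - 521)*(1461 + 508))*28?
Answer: -113130864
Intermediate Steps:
((-1531 - 521)*(1461 + 508))*28 = -2052*1969*28 = -4040388*28 = -113130864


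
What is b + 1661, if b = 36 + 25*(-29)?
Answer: 972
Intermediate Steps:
b = -689 (b = 36 - 725 = -689)
b + 1661 = -689 + 1661 = 972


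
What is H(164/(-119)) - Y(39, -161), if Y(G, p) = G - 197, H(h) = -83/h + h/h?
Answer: 35953/164 ≈ 219.23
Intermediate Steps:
H(h) = 1 - 83/h (H(h) = -83/h + 1 = 1 - 83/h)
Y(G, p) = -197 + G
H(164/(-119)) - Y(39, -161) = (-83 + 164/(-119))/((164/(-119))) - (-197 + 39) = (-83 + 164*(-1/119))/((164*(-1/119))) - 1*(-158) = (-83 - 164/119)/(-164/119) + 158 = -119/164*(-10041/119) + 158 = 10041/164 + 158 = 35953/164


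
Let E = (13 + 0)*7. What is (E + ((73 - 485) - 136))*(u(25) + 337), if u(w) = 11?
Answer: -159036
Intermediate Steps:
E = 91 (E = 13*7 = 91)
(E + ((73 - 485) - 136))*(u(25) + 337) = (91 + ((73 - 485) - 136))*(11 + 337) = (91 + (-412 - 136))*348 = (91 - 548)*348 = -457*348 = -159036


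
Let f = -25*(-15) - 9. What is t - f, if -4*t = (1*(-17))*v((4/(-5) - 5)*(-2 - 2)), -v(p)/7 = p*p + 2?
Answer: -821907/50 ≈ -16438.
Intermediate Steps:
v(p) = -14 - 7*p**2 (v(p) = -7*(p*p + 2) = -7*(p**2 + 2) = -7*(2 + p**2) = -14 - 7*p**2)
f = 366 (f = 375 - 9 = 366)
t = -803607/50 (t = -1*(-17)*(-14 - 7*(-2 - 2)**2*(4/(-5) - 5)**2)/4 = -(-17)*(-14 - 7*16*(4*(-1/5) - 5)**2)/4 = -(-17)*(-14 - 7*16*(-4/5 - 5)**2)/4 = -(-17)*(-14 - 7*(-29/5*(-4))**2)/4 = -(-17)*(-14 - 7*(116/5)**2)/4 = -(-17)*(-14 - 7*13456/25)/4 = -(-17)*(-14 - 94192/25)/4 = -(-17)*(-94542)/(4*25) = -1/4*1607214/25 = -803607/50 ≈ -16072.)
t - f = -803607/50 - 1*366 = -803607/50 - 366 = -821907/50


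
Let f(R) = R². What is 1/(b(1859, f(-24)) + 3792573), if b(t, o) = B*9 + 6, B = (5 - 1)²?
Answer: 1/3792723 ≈ 2.6366e-7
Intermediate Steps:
B = 16 (B = 4² = 16)
b(t, o) = 150 (b(t, o) = 16*9 + 6 = 144 + 6 = 150)
1/(b(1859, f(-24)) + 3792573) = 1/(150 + 3792573) = 1/3792723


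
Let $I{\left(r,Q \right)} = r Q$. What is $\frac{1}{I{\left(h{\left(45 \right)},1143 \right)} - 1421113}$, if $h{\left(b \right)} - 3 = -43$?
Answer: $- \frac{1}{1466833} \approx -6.8174 \cdot 10^{-7}$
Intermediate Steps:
$h{\left(b \right)} = -40$ ($h{\left(b \right)} = 3 - 43 = -40$)
$I{\left(r,Q \right)} = Q r$
$\frac{1}{I{\left(h{\left(45 \right)},1143 \right)} - 1421113} = \frac{1}{1143 \left(-40\right) - 1421113} = \frac{1}{-45720 - 1421113} = \frac{1}{-1466833} = - \frac{1}{1466833}$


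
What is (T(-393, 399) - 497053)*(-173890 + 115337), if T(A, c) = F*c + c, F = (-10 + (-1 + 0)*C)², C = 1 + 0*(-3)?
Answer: 26253701375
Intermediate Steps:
C = 1 (C = 1 + 0 = 1)
F = 121 (F = (-10 + (-1 + 0)*1)² = (-10 - 1*1)² = (-10 - 1)² = (-11)² = 121)
T(A, c) = 122*c (T(A, c) = 121*c + c = 122*c)
(T(-393, 399) - 497053)*(-173890 + 115337) = (122*399 - 497053)*(-173890 + 115337) = (48678 - 497053)*(-58553) = -448375*(-58553) = 26253701375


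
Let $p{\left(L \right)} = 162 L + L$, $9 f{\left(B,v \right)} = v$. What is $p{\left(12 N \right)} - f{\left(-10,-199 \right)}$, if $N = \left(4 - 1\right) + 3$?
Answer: $\frac{105823}{9} \approx 11758.0$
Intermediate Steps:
$f{\left(B,v \right)} = \frac{v}{9}$
$N = 6$ ($N = 3 + 3 = 6$)
$p{\left(L \right)} = 163 L$
$p{\left(12 N \right)} - f{\left(-10,-199 \right)} = 163 \cdot 12 \cdot 6 - \frac{1}{9} \left(-199\right) = 163 \cdot 72 - - \frac{199}{9} = 11736 + \frac{199}{9} = \frac{105823}{9}$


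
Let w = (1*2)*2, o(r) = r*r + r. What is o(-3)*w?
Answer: 24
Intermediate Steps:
o(r) = r + r² (o(r) = r² + r = r + r²)
w = 4 (w = 2*2 = 4)
o(-3)*w = -3*(1 - 3)*4 = -3*(-2)*4 = 6*4 = 24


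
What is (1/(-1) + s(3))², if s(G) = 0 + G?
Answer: 4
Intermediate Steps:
s(G) = G
(1/(-1) + s(3))² = (1/(-1) + 3)² = (-1 + 3)² = 2² = 4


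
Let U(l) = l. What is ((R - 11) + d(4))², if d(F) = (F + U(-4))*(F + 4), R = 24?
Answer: 169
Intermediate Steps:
d(F) = (-4 + F)*(4 + F) (d(F) = (F - 4)*(F + 4) = (-4 + F)*(4 + F))
((R - 11) + d(4))² = ((24 - 11) + (-16 + 4²))² = (13 + (-16 + 16))² = (13 + 0)² = 13² = 169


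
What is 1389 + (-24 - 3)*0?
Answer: 1389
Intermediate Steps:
1389 + (-24 - 3)*0 = 1389 - 27*0 = 1389 + 0 = 1389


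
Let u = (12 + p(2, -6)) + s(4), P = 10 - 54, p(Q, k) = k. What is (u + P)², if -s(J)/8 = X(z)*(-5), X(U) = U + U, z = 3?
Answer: 40804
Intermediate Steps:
X(U) = 2*U
s(J) = 240 (s(J) = -8*2*3*(-5) = -48*(-5) = -8*(-30) = 240)
P = -44
u = 246 (u = (12 - 6) + 240 = 6 + 240 = 246)
(u + P)² = (246 - 44)² = 202² = 40804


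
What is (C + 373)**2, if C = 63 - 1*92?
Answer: 118336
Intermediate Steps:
C = -29 (C = 63 - 92 = -29)
(C + 373)**2 = (-29 + 373)**2 = 344**2 = 118336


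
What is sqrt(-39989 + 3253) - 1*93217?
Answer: -93217 + 8*I*sqrt(574) ≈ -93217.0 + 191.67*I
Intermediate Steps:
sqrt(-39989 + 3253) - 1*93217 = sqrt(-36736) - 93217 = 8*I*sqrt(574) - 93217 = -93217 + 8*I*sqrt(574)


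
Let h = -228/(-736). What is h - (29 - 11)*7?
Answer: -23127/184 ≈ -125.69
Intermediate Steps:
h = 57/184 (h = -228*(-1/736) = 57/184 ≈ 0.30978)
h - (29 - 11)*7 = 57/184 - (29 - 11)*7 = 57/184 - 18*7 = 57/184 - 1*126 = 57/184 - 126 = -23127/184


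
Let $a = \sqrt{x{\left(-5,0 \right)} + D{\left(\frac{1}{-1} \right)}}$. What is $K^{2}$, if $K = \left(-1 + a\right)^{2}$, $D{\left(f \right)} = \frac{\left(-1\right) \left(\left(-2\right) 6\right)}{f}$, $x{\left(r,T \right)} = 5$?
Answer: $\left(1 - i \sqrt{7}\right)^{4} \approx 8.0 + 63.498 i$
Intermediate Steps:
$D{\left(f \right)} = \frac{12}{f}$ ($D{\left(f \right)} = \frac{\left(-1\right) \left(-12\right)}{f} = \frac{12}{f}$)
$a = i \sqrt{7}$ ($a = \sqrt{5 + \frac{12}{\frac{1}{-1}}} = \sqrt{5 + \frac{12}{-1}} = \sqrt{5 + 12 \left(-1\right)} = \sqrt{5 - 12} = \sqrt{-7} = i \sqrt{7} \approx 2.6458 i$)
$K = \left(-1 + i \sqrt{7}\right)^{2} \approx -6.0 - 5.2915 i$
$K^{2} = \left(\left(1 - i \sqrt{7}\right)^{2}\right)^{2} = \left(1 - i \sqrt{7}\right)^{4}$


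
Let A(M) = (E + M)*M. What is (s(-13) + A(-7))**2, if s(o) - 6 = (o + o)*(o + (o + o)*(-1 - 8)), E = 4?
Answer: 32706961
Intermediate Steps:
s(o) = 6 - 34*o**2 (s(o) = 6 + (o + o)*(o + (o + o)*(-1 - 8)) = 6 + (2*o)*(o + (2*o)*(-9)) = 6 + (2*o)*(o - 18*o) = 6 + (2*o)*(-17*o) = 6 - 34*o**2)
A(M) = M*(4 + M) (A(M) = (4 + M)*M = M*(4 + M))
(s(-13) + A(-7))**2 = ((6 - 34*(-13)**2) - 7*(4 - 7))**2 = ((6 - 34*169) - 7*(-3))**2 = ((6 - 5746) + 21)**2 = (-5740 + 21)**2 = (-5719)**2 = 32706961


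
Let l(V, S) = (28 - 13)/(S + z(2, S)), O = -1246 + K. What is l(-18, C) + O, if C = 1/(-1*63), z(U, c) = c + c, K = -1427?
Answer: -2988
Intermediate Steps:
z(U, c) = 2*c
O = -2673 (O = -1246 - 1427 = -2673)
C = -1/63 (C = 1/(-63) = -1/63 ≈ -0.015873)
l(V, S) = 5/S (l(V, S) = (28 - 13)/(S + 2*S) = 15/((3*S)) = 15*(1/(3*S)) = 5/S)
l(-18, C) + O = 5/(-1/63) - 2673 = 5*(-63) - 2673 = -315 - 2673 = -2988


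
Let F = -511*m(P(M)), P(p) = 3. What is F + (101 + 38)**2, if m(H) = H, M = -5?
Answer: 17788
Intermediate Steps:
F = -1533 (F = -511*3 = -1533)
F + (101 + 38)**2 = -1533 + (101 + 38)**2 = -1533 + 139**2 = -1533 + 19321 = 17788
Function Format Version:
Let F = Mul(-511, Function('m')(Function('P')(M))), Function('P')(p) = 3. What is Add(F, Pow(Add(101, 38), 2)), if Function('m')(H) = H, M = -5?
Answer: 17788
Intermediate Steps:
F = -1533 (F = Mul(-511, 3) = -1533)
Add(F, Pow(Add(101, 38), 2)) = Add(-1533, Pow(Add(101, 38), 2)) = Add(-1533, Pow(139, 2)) = Add(-1533, 19321) = 17788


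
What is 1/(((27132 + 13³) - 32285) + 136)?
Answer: -1/2820 ≈ -0.00035461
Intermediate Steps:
1/(((27132 + 13³) - 32285) + 136) = 1/(((27132 + 2197) - 32285) + 136) = 1/((29329 - 32285) + 136) = 1/(-2956 + 136) = 1/(-2820) = -1/2820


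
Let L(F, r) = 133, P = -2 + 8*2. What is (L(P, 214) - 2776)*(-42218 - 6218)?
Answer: 128016348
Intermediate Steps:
P = 14 (P = -2 + 16 = 14)
(L(P, 214) - 2776)*(-42218 - 6218) = (133 - 2776)*(-42218 - 6218) = -2643*(-48436) = 128016348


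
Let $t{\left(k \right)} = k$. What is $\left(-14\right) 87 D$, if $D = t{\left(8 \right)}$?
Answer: $-9744$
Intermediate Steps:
$D = 8$
$\left(-14\right) 87 D = \left(-14\right) 87 \cdot 8 = \left(-1218\right) 8 = -9744$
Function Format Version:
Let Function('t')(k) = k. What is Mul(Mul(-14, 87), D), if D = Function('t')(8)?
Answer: -9744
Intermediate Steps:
D = 8
Mul(Mul(-14, 87), D) = Mul(Mul(-14, 87), 8) = Mul(-1218, 8) = -9744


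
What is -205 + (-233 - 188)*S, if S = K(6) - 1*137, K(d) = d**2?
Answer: 42316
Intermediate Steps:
S = -101 (S = 6**2 - 1*137 = 36 - 137 = -101)
-205 + (-233 - 188)*S = -205 + (-233 - 188)*(-101) = -205 - 421*(-101) = -205 + 42521 = 42316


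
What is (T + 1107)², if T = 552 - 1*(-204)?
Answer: 3470769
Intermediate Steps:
T = 756 (T = 552 + 204 = 756)
(T + 1107)² = (756 + 1107)² = 1863² = 3470769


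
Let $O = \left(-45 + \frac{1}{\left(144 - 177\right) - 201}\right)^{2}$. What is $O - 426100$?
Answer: $- \frac{23220629639}{54756} \approx -4.2407 \cdot 10^{5}$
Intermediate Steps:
$O = \frac{110901961}{54756}$ ($O = \left(-45 + \frac{1}{\left(144 - 177\right) - 201}\right)^{2} = \left(-45 + \frac{1}{-33 - 201}\right)^{2} = \left(-45 + \frac{1}{-234}\right)^{2} = \left(-45 - \frac{1}{234}\right)^{2} = \left(- \frac{10531}{234}\right)^{2} = \frac{110901961}{54756} \approx 2025.4$)
$O - 426100 = \frac{110901961}{54756} - 426100 = - \frac{23220629639}{54756}$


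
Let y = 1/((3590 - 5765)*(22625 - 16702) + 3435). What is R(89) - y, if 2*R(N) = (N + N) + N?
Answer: 859679258/6439545 ≈ 133.50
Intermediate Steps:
y = -1/12879090 (y = 1/(-2175*5923 + 3435) = 1/(-12882525 + 3435) = 1/(-12879090) = -1/12879090 ≈ -7.7645e-8)
R(N) = 3*N/2 (R(N) = ((N + N) + N)/2 = (2*N + N)/2 = (3*N)/2 = 3*N/2)
R(89) - y = (3/2)*89 - 1*(-1/12879090) = 267/2 + 1/12879090 = 859679258/6439545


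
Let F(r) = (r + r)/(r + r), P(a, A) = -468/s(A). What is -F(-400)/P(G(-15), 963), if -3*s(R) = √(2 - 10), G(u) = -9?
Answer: -I*√2/702 ≈ -0.0020145*I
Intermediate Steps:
s(R) = -2*I*√2/3 (s(R) = -√(2 - 10)/3 = -2*I*√2/3)
P(a, A) = -351*I*√2 (P(a, A) = -468*3*I*√2/4 = -351*I*√2)
F(r) = 1 (F(r) = (2*r)/((2*r)) = (2*r)*(1/(2*r)) = 1)
-F(-400)/P(G(-15), 963) = -1/((-351*I*√2)) = -I*√2/702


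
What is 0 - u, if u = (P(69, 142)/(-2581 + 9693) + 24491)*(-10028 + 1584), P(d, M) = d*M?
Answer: 183857323345/889 ≈ 2.0681e+8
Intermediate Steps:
P(d, M) = M*d
u = -183857323345/889 (u = ((142*69)/(-2581 + 9693) + 24491)*(-10028 + 1584) = (9798/7112 + 24491)*(-8444) = (9798*(1/7112) + 24491)*(-8444) = (4899/3556 + 24491)*(-8444) = (87094895/3556)*(-8444) = -183857323345/889 ≈ -2.0681e+8)
0 - u = 0 - 1*(-183857323345/889) = 0 + 183857323345/889 = 183857323345/889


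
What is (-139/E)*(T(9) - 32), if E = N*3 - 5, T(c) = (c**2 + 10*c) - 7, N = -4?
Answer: 18348/17 ≈ 1079.3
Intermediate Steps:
T(c) = -7 + c**2 + 10*c
E = -17 (E = -4*3 - 5 = -12 - 5 = -17)
(-139/E)*(T(9) - 32) = (-139/(-17))*((-7 + 9**2 + 10*9) - 32) = (-139*(-1/17))*((-7 + 81 + 90) - 32) = 139*(164 - 32)/17 = (139/17)*132 = 18348/17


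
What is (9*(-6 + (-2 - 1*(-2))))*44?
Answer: -2376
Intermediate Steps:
(9*(-6 + (-2 - 1*(-2))))*44 = (9*(-6 + (-2 + 2)))*44 = (9*(-6 + 0))*44 = (9*(-6))*44 = -54*44 = -2376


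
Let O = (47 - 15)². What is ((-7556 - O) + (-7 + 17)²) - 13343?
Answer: -21823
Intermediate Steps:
O = 1024 (O = 32² = 1024)
((-7556 - O) + (-7 + 17)²) - 13343 = ((-7556 - 1*1024) + (-7 + 17)²) - 13343 = ((-7556 - 1024) + 10²) - 13343 = (-8580 + 100) - 13343 = -8480 - 13343 = -21823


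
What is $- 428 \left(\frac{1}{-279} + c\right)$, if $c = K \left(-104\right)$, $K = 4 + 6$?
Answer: $\frac{124188908}{279} \approx 4.4512 \cdot 10^{5}$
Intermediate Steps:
$K = 10$
$c = -1040$ ($c = 10 \left(-104\right) = -1040$)
$- 428 \left(\frac{1}{-279} + c\right) = - 428 \left(\frac{1}{-279} - 1040\right) = - 428 \left(- \frac{1}{279} - 1040\right) = \left(-428\right) \left(- \frac{290161}{279}\right) = \frac{124188908}{279}$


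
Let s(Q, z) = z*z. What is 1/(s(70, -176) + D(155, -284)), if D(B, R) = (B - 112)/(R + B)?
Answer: 3/92927 ≈ 3.2283e-5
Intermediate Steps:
D(B, R) = (-112 + B)/(B + R)
s(Q, z) = z²
1/(s(70, -176) + D(155, -284)) = 1/((-176)² + (-112 + 155)/(155 - 284)) = 1/(30976 + 43/(-129)) = 1/(30976 - 1/129*43) = 1/(30976 - ⅓) = 1/(92927/3) = 3/92927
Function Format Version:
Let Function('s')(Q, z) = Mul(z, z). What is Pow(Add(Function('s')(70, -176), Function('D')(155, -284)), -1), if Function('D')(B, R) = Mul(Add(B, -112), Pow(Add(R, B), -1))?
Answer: Rational(3, 92927) ≈ 3.2283e-5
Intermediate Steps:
Function('D')(B, R) = Mul(Pow(Add(B, R), -1), Add(-112, B)) (Function('D')(B, R) = Mul(Add(-112, B), Pow(Add(B, R), -1)) = Mul(Pow(Add(B, R), -1), Add(-112, B)))
Function('s')(Q, z) = Pow(z, 2)
Pow(Add(Function('s')(70, -176), Function('D')(155, -284)), -1) = Pow(Add(Pow(-176, 2), Mul(Pow(Add(155, -284), -1), Add(-112, 155))), -1) = Pow(Add(30976, Mul(Pow(-129, -1), 43)), -1) = Pow(Add(30976, Mul(Rational(-1, 129), 43)), -1) = Pow(Add(30976, Rational(-1, 3)), -1) = Pow(Rational(92927, 3), -1) = Rational(3, 92927)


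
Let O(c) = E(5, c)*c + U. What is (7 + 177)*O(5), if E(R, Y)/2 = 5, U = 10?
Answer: 11040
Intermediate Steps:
E(R, Y) = 10 (E(R, Y) = 2*5 = 10)
O(c) = 10 + 10*c (O(c) = 10*c + 10 = 10 + 10*c)
(7 + 177)*O(5) = (7 + 177)*(10 + 10*5) = 184*(10 + 50) = 184*60 = 11040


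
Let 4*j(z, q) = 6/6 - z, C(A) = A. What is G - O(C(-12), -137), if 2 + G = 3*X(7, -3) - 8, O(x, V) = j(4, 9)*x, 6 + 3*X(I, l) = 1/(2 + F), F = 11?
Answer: -324/13 ≈ -24.923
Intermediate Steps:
j(z, q) = ¼ - z/4 (j(z, q) = (6/6 - z)/4 = (6*(⅙) - z)/4 = (1 - z)/4 = ¼ - z/4)
X(I, l) = -77/39 (X(I, l) = -2 + 1/(3*(2 + 11)) = -2 + (⅓)/13 = -2 + (⅓)*(1/13) = -2 + 1/39 = -77/39)
O(x, V) = -3*x/4 (O(x, V) = (¼ - ¼*4)*x = (¼ - 1)*x = -3*x/4)
G = -207/13 (G = -2 + (3*(-77/39) - 8) = -2 + (-77/13 - 8) = -2 - 181/13 = -207/13 ≈ -15.923)
G - O(C(-12), -137) = -207/13 - (-3)*(-12)/4 = -207/13 - 1*9 = -207/13 - 9 = -324/13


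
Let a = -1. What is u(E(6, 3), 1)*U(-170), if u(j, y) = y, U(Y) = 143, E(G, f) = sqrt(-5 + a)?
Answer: 143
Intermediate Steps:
E(G, f) = I*sqrt(6) (E(G, f) = sqrt(-5 - 1) = sqrt(-6) = I*sqrt(6))
u(E(6, 3), 1)*U(-170) = 1*143 = 143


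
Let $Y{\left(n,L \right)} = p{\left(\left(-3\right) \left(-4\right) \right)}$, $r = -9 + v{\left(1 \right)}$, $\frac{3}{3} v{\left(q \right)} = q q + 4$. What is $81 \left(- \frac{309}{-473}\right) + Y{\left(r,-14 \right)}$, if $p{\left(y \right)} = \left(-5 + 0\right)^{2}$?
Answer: $\frac{36854}{473} \approx 77.915$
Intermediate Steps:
$v{\left(q \right)} = 4 + q^{2}$ ($v{\left(q \right)} = q q + 4 = q^{2} + 4 = 4 + q^{2}$)
$r = -4$ ($r = -9 + \left(4 + 1^{2}\right) = -9 + \left(4 + 1\right) = -9 + 5 = -4$)
$p{\left(y \right)} = 25$ ($p{\left(y \right)} = \left(-5\right)^{2} = 25$)
$Y{\left(n,L \right)} = 25$
$81 \left(- \frac{309}{-473}\right) + Y{\left(r,-14 \right)} = 81 \left(- \frac{309}{-473}\right) + 25 = 81 \left(\left(-309\right) \left(- \frac{1}{473}\right)\right) + 25 = 81 \cdot \frac{309}{473} + 25 = \frac{25029}{473} + 25 = \frac{36854}{473}$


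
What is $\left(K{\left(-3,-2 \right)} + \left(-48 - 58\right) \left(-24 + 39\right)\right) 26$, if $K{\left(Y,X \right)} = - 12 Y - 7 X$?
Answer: $-40040$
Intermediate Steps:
$\left(K{\left(-3,-2 \right)} + \left(-48 - 58\right) \left(-24 + 39\right)\right) 26 = \left(\left(\left(-12\right) \left(-3\right) - -14\right) + \left(-48 - 58\right) \left(-24 + 39\right)\right) 26 = \left(\left(36 + 14\right) - 1590\right) 26 = \left(50 - 1590\right) 26 = \left(-1540\right) 26 = -40040$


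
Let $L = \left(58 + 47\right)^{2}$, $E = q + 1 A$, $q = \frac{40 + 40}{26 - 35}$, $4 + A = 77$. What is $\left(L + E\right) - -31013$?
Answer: $\frac{378919}{9} \approx 42102.0$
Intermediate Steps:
$A = 73$ ($A = -4 + 77 = 73$)
$q = - \frac{80}{9}$ ($q = \frac{80}{-9} = 80 \left(- \frac{1}{9}\right) = - \frac{80}{9} \approx -8.8889$)
$E = \frac{577}{9}$ ($E = - \frac{80}{9} + 1 \cdot 73 = - \frac{80}{9} + 73 = \frac{577}{9} \approx 64.111$)
$L = 11025$ ($L = 105^{2} = 11025$)
$\left(L + E\right) - -31013 = \left(11025 + \frac{577}{9}\right) - -31013 = \frac{99802}{9} + 31013 = \frac{378919}{9}$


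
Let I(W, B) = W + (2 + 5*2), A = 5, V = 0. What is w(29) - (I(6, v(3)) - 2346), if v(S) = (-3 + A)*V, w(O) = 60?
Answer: 2388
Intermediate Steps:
v(S) = 0 (v(S) = (-3 + 5)*0 = 2*0 = 0)
I(W, B) = 12 + W (I(W, B) = W + (2 + 10) = W + 12 = 12 + W)
w(29) - (I(6, v(3)) - 2346) = 60 - ((12 + 6) - 2346) = 60 - (18 - 2346) = 60 - 1*(-2328) = 60 + 2328 = 2388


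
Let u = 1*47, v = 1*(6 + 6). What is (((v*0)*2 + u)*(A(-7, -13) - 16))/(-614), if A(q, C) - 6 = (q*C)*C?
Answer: 56071/614 ≈ 91.321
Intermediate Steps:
v = 12 (v = 1*12 = 12)
A(q, C) = 6 + q*C**2 (A(q, C) = 6 + (q*C)*C = 6 + (C*q)*C = 6 + q*C**2)
u = 47
(((v*0)*2 + u)*(A(-7, -13) - 16))/(-614) = (((12*0)*2 + 47)*((6 - 7*(-13)**2) - 16))/(-614) = ((0*2 + 47)*((6 - 7*169) - 16))*(-1/614) = ((0 + 47)*((6 - 1183) - 16))*(-1/614) = (47*(-1177 - 16))*(-1/614) = (47*(-1193))*(-1/614) = -56071*(-1/614) = 56071/614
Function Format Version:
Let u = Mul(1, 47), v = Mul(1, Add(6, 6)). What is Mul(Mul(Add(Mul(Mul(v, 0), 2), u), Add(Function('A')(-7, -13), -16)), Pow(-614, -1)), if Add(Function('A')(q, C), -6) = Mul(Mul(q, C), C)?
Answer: Rational(56071, 614) ≈ 91.321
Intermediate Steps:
v = 12 (v = Mul(1, 12) = 12)
Function('A')(q, C) = Add(6, Mul(q, Pow(C, 2))) (Function('A')(q, C) = Add(6, Mul(Mul(q, C), C)) = Add(6, Mul(Mul(C, q), C)) = Add(6, Mul(q, Pow(C, 2))))
u = 47
Mul(Mul(Add(Mul(Mul(v, 0), 2), u), Add(Function('A')(-7, -13), -16)), Pow(-614, -1)) = Mul(Mul(Add(Mul(Mul(12, 0), 2), 47), Add(Add(6, Mul(-7, Pow(-13, 2))), -16)), Pow(-614, -1)) = Mul(Mul(Add(Mul(0, 2), 47), Add(Add(6, Mul(-7, 169)), -16)), Rational(-1, 614)) = Mul(Mul(Add(0, 47), Add(Add(6, -1183), -16)), Rational(-1, 614)) = Mul(Mul(47, Add(-1177, -16)), Rational(-1, 614)) = Mul(Mul(47, -1193), Rational(-1, 614)) = Mul(-56071, Rational(-1, 614)) = Rational(56071, 614)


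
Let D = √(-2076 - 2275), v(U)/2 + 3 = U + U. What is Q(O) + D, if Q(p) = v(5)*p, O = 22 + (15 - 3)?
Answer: 476 + I*√4351 ≈ 476.0 + 65.962*I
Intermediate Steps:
v(U) = -6 + 4*U (v(U) = -6 + 2*(U + U) = -6 + 2*(2*U) = -6 + 4*U)
O = 34 (O = 22 + 12 = 34)
Q(p) = 14*p (Q(p) = (-6 + 4*5)*p = (-6 + 20)*p = 14*p)
D = I*√4351 (D = √(-4351) = I*√4351 ≈ 65.962*I)
Q(O) + D = 14*34 + I*√4351 = 476 + I*√4351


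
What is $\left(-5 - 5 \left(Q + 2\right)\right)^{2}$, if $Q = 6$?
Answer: $2025$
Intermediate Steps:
$\left(-5 - 5 \left(Q + 2\right)\right)^{2} = \left(-5 - 5 \left(6 + 2\right)\right)^{2} = \left(-5 - 40\right)^{2} = \left(-45\right)^{2} = 2025$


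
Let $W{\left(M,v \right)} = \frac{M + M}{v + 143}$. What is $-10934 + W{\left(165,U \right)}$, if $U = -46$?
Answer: $- \frac{1060268}{97} \approx -10931.0$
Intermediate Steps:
$W{\left(M,v \right)} = \frac{2 M}{143 + v}$
$-10934 + W{\left(165,U \right)} = -10934 + 2 \cdot 165 \frac{1}{143 - 46} = -10934 + 2 \cdot 165 \cdot \frac{1}{97} = -10934 + \frac{330}{97} = - \frac{1060268}{97}$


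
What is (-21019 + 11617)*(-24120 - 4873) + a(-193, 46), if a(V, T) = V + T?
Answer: 272592039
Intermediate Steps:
a(V, T) = T + V
(-21019 + 11617)*(-24120 - 4873) + a(-193, 46) = (-21019 + 11617)*(-24120 - 4873) + (46 - 193) = -9402*(-28993) - 147 = 272592186 - 147 = 272592039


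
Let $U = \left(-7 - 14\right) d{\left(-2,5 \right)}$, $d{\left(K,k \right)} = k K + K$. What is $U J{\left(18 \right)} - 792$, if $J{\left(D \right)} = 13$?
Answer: $2484$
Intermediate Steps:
$d{\left(K,k \right)} = K + K k$ ($d{\left(K,k \right)} = K k + K = K + K k$)
$U = 252$ ($U = \left(-7 - 14\right) \left(- 2 \left(1 + 5\right)\right) = - 21 \left(\left(-2\right) 6\right) = \left(-21\right) \left(-12\right) = 252$)
$U J{\left(18 \right)} - 792 = 252 \cdot 13 - 792 = 3276 - 792 = 2484$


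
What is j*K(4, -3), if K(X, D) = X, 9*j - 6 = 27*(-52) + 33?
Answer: -1820/3 ≈ -606.67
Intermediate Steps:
j = -455/3 (j = 2/3 + (27*(-52) + 33)/9 = 2/3 + (-1404 + 33)/9 = 2/3 + (1/9)*(-1371) = 2/3 - 457/3 = -455/3 ≈ -151.67)
j*K(4, -3) = -455/3*4 = -1820/3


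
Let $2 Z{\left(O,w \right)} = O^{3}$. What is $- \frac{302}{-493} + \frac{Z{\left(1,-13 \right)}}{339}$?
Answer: $\frac{205249}{334254} \approx 0.61405$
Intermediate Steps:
$Z{\left(O,w \right)} = \frac{O^{3}}{2}$
$- \frac{302}{-493} + \frac{Z{\left(1,-13 \right)}}{339} = - \frac{302}{-493} + \frac{\frac{1}{2} \cdot 1^{3}}{339} = \left(-302\right) \left(- \frac{1}{493}\right) + \frac{1}{2} \cdot 1 \cdot \frac{1}{339} = \frac{302}{493} + \frac{1}{2} \cdot \frac{1}{339} = \frac{302}{493} + \frac{1}{678} = \frac{205249}{334254}$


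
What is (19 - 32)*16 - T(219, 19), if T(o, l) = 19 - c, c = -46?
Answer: -273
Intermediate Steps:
T(o, l) = 65 (T(o, l) = 19 - 1*(-46) = 19 + 46 = 65)
(19 - 32)*16 - T(219, 19) = (19 - 32)*16 - 1*65 = -13*16 - 65 = -208 - 65 = -273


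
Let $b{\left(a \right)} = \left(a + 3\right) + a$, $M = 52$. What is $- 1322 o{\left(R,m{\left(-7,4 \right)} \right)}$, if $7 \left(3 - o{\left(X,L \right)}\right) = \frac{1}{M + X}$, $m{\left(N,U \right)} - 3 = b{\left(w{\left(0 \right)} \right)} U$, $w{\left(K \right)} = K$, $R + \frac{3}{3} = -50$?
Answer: $- \frac{26440}{7} \approx -3777.1$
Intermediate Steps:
$R = -51$ ($R = -1 - 50 = -51$)
$b{\left(a \right)} = 3 + 2 a$ ($b{\left(a \right)} = \left(3 + a\right) + a = 3 + 2 a$)
$m{\left(N,U \right)} = 3 + 3 U$ ($m{\left(N,U \right)} = 3 + \left(3 + 2 \cdot 0\right) U = 3 + \left(3 + 0\right) U = 3 + 3 U$)
$o{\left(X,L \right)} = 3 - \frac{1}{7 \left(52 + X\right)}$
$- 1322 o{\left(R,m{\left(-7,4 \right)} \right)} = - 1322 \frac{1091 + 21 \left(-51\right)}{7 \left(52 - 51\right)} = - 1322 \frac{1091 - 1071}{7 \cdot 1} = - 1322 \cdot \frac{1}{7} \cdot 1 \cdot 20 = \left(-1322\right) \frac{20}{7} = - \frac{26440}{7}$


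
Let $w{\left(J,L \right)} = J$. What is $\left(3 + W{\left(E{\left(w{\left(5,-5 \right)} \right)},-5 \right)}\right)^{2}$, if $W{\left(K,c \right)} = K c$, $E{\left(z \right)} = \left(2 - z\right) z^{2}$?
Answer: $142884$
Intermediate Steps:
$E{\left(z \right)} = z^{2} \left(2 - z\right)$
$\left(3 + W{\left(E{\left(w{\left(5,-5 \right)} \right)},-5 \right)}\right)^{2} = \left(3 + 5^{2} \left(2 - 5\right) \left(-5\right)\right)^{2} = \left(3 + 25 \left(2 - 5\right) \left(-5\right)\right)^{2} = \left(3 + 25 \left(-3\right) \left(-5\right)\right)^{2} = \left(3 - -375\right)^{2} = \left(3 + 375\right)^{2} = 378^{2} = 142884$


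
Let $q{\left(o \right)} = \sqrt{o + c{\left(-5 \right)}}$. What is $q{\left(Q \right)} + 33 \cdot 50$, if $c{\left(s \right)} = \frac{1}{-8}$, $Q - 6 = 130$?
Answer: $1650 + \frac{\sqrt{2174}}{4} \approx 1661.7$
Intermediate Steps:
$Q = 136$ ($Q = 6 + 130 = 136$)
$c{\left(s \right)} = - \frac{1}{8}$
$q{\left(o \right)} = \sqrt{- \frac{1}{8} + o}$ ($q{\left(o \right)} = \sqrt{o - \frac{1}{8}} = \sqrt{- \frac{1}{8} + o}$)
$q{\left(Q \right)} + 33 \cdot 50 = \frac{\sqrt{-2 + 16 \cdot 136}}{4} + 33 \cdot 50 = \frac{\sqrt{-2 + 2176}}{4} + 1650 = \frac{\sqrt{2174}}{4} + 1650 = 1650 + \frac{\sqrt{2174}}{4}$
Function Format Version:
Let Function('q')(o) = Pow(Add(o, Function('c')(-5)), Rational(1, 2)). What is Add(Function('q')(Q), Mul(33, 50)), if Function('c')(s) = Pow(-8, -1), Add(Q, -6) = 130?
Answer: Add(1650, Mul(Rational(1, 4), Pow(2174, Rational(1, 2)))) ≈ 1661.7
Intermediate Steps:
Q = 136 (Q = Add(6, 130) = 136)
Function('c')(s) = Rational(-1, 8)
Function('q')(o) = Pow(Add(Rational(-1, 8), o), Rational(1, 2)) (Function('q')(o) = Pow(Add(o, Rational(-1, 8)), Rational(1, 2)) = Pow(Add(Rational(-1, 8), o), Rational(1, 2)))
Add(Function('q')(Q), Mul(33, 50)) = Add(Mul(Rational(1, 4), Pow(Add(-2, Mul(16, 136)), Rational(1, 2))), Mul(33, 50)) = Add(Mul(Rational(1, 4), Pow(Add(-2, 2176), Rational(1, 2))), 1650) = Add(Mul(Rational(1, 4), Pow(2174, Rational(1, 2))), 1650) = Add(1650, Mul(Rational(1, 4), Pow(2174, Rational(1, 2))))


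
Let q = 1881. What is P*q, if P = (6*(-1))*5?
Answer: -56430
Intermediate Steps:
P = -30 (P = -6*5 = -30)
P*q = -30*1881 = -56430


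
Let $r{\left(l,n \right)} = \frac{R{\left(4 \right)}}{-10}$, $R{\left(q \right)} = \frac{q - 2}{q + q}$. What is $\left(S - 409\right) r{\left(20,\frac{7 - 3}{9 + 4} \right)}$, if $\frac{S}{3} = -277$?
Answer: $31$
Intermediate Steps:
$S = -831$ ($S = 3 \left(-277\right) = -831$)
$R{\left(q \right)} = \frac{-2 + q}{2 q}$
$r{\left(l,n \right)} = - \frac{1}{40}$ ($r{\left(l,n \right)} = \frac{\frac{1}{2} \cdot \frac{1}{4} \left(-2 + 4\right)}{-10} = \frac{1}{2} \cdot \frac{1}{4} \cdot 2 \left(- \frac{1}{10}\right) = \frac{1}{4} \left(- \frac{1}{10}\right) = - \frac{1}{40}$)
$\left(S - 409\right) r{\left(20,\frac{7 - 3}{9 + 4} \right)} = \left(-831 - 409\right) \left(- \frac{1}{40}\right) = \left(-1240\right) \left(- \frac{1}{40}\right) = 31$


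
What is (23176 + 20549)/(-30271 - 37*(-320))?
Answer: -43725/18431 ≈ -2.3724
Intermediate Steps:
(23176 + 20549)/(-30271 - 37*(-320)) = 43725/(-30271 + 11840) = 43725/(-18431) = 43725*(-1/18431) = -43725/18431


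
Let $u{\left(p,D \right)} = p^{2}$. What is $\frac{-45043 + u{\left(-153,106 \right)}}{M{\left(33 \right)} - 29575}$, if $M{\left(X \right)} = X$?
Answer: $\frac{10817}{14771} \approx 0.73231$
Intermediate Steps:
$\frac{-45043 + u{\left(-153,106 \right)}}{M{\left(33 \right)} - 29575} = \frac{-45043 + \left(-153\right)^{2}}{33 - 29575} = \frac{-45043 + 23409}{-29542} = \left(-21634\right) \left(- \frac{1}{29542}\right) = \frac{10817}{14771}$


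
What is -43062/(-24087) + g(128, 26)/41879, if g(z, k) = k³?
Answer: 742248870/336246491 ≈ 2.2075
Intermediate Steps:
-43062/(-24087) + g(128, 26)/41879 = -43062/(-24087) + 26³/41879 = -43062*(-1/24087) + 17576*(1/41879) = 14354/8029 + 17576/41879 = 742248870/336246491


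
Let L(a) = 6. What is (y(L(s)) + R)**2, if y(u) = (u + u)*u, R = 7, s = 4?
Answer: 6241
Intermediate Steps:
y(u) = 2*u**2 (y(u) = (2*u)*u = 2*u**2)
(y(L(s)) + R)**2 = (2*6**2 + 7)**2 = (2*36 + 7)**2 = (72 + 7)**2 = 79**2 = 6241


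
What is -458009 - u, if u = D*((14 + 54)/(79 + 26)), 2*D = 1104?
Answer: -16042827/35 ≈ -4.5837e+5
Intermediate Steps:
D = 552 (D = (½)*1104 = 552)
u = 12512/35 (u = 552*((14 + 54)/(79 + 26)) = 552*(68/105) = 12512/35 ≈ 357.49)
-458009 - u = -458009 - 1*12512/35 = -458009 - 12512/35 = -16042827/35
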